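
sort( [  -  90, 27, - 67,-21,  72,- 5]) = [-90,  -  67, - 21 , - 5 , 27,  72]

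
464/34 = 232/17 = 13.65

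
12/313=12/313 = 0.04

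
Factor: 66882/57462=61^ ( - 1)*71^1 =71/61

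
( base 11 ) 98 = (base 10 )107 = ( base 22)4j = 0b1101011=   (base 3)10222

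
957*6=5742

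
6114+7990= 14104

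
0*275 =0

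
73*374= 27302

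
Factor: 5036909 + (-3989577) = 1047332 =2^2*11^1*13^1*1831^1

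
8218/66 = 4109/33 = 124.52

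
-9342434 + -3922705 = -13265139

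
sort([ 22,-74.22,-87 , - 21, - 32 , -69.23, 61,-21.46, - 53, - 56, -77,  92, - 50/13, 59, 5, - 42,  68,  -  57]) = [ - 87, - 77, - 74.22,-69.23,-57, - 56, - 53, - 42, - 32, - 21.46, -21, - 50/13, 5 , 22, 59 , 61, 68, 92]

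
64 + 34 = 98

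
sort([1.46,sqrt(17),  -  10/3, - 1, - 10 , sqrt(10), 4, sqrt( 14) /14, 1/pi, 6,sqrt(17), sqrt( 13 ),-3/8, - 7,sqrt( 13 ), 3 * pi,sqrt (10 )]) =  [ - 10, - 7, - 10/3, - 1 , - 3/8,sqrt ( 14) /14, 1/pi,1.46, sqrt( 10), sqrt(10 ), sqrt( 13),sqrt (13),4, sqrt(17 ), sqrt( 17), 6, 3*pi] 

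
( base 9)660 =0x21C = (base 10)540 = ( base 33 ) gc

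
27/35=27/35=0.77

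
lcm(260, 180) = 2340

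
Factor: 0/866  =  0^1 = 0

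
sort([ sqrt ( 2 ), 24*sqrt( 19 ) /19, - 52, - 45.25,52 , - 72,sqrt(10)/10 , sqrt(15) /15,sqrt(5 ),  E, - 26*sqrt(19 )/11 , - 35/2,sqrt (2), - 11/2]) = [ - 72, - 52, - 45.25, - 35/2, - 26 * sqrt(19 )/11, - 11/2, sqrt(15)/15,sqrt( 10 ) /10,sqrt(2),  sqrt( 2 ),sqrt(5), E , 24*sqrt( 19 )/19,52] 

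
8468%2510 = 938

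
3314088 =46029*72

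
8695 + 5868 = 14563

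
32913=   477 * 69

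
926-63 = 863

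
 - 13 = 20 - 33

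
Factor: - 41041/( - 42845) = 5^(-1)*7^1* 13^1*19^( - 1 ) = 91/95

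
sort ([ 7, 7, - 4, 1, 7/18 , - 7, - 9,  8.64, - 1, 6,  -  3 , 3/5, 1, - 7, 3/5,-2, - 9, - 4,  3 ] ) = [-9, - 9 , - 7,- 7, - 4,- 4, - 3, - 2, - 1 , 7/18, 3/5,3/5,1, 1,3, 6, 7,7, 8.64]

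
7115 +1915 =9030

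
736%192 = 160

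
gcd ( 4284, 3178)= 14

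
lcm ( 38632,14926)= 656744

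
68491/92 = 744 + 43/92 = 744.47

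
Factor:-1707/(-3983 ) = 3^1 * 7^( - 1)=3/7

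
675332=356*1897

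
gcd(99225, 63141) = 3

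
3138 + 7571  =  10709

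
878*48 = 42144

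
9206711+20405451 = 29612162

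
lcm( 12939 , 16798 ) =957486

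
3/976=3/976 = 0.00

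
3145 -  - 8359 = 11504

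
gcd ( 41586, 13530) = 6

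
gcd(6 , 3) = 3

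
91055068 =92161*988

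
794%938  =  794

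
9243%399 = 66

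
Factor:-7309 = -7309^1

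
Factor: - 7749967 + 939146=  -131^1*51991^1 = - 6810821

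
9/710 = 9/710 = 0.01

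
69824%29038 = 11748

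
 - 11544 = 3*(- 3848)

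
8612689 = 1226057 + 7386632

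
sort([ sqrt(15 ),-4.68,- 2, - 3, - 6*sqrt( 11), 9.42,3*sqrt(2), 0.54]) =[ - 6*sqrt(11),- 4.68,-3, - 2,0.54,  sqrt(15 ),3* sqrt(2 ),9.42 ]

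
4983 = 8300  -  3317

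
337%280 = 57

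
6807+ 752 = 7559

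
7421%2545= 2331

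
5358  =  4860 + 498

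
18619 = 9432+9187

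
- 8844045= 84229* ( -105 )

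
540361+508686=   1049047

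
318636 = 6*53106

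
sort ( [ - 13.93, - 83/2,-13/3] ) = [-83/2, - 13.93, - 13/3 ]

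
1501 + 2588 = 4089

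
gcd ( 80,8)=8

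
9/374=9/374 = 0.02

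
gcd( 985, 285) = 5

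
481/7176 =37/552 = 0.07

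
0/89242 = 0 = 0.00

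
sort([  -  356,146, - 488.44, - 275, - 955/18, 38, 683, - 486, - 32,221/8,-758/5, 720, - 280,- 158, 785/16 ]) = [ - 488.44, - 486,  -  356,  -  280, - 275,-158, -758/5, - 955/18,-32 , 221/8,38,785/16, 146, 683, 720] 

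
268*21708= 5817744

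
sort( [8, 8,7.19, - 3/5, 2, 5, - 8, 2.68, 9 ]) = [ - 8, - 3/5,  2, 2.68,5, 7.19,8,8,9]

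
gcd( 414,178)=2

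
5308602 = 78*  68059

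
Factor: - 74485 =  - 5^1*14897^1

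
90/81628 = 45/40814= 0.00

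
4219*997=4206343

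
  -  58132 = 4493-62625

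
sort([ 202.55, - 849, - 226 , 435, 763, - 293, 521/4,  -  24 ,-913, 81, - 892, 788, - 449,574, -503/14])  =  [ - 913, - 892,-849, - 449, - 293,  -  226 , - 503/14, - 24, 81,521/4, 202.55, 435,574,763, 788]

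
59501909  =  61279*971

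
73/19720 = 73/19720 = 0.00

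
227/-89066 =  - 1 + 88839/89066 = - 0.00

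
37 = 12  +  25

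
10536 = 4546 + 5990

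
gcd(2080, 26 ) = 26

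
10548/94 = 5274/47 = 112.21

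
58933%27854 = 3225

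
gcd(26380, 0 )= 26380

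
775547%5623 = 5196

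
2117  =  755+1362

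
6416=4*1604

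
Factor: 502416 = 2^4*3^3*1163^1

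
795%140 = 95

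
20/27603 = 20/27603 = 0.00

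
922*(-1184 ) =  - 1091648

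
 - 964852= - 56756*17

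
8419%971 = 651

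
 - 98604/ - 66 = 1494/1 = 1494.00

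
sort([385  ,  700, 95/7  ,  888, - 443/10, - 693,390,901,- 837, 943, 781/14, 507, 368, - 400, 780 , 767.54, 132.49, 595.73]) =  [ - 837,  -  693,-400, - 443/10, 95/7, 781/14,  132.49, 368, 385, 390, 507, 595.73,700 , 767.54, 780, 888,901,943]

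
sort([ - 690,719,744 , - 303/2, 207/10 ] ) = [ - 690, -303/2, 207/10 , 719,744]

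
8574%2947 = 2680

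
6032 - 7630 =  - 1598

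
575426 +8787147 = 9362573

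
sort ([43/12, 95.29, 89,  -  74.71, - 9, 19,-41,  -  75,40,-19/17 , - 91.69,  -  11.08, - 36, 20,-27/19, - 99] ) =[ - 99,-91.69, - 75,-74.71, - 41, - 36,  -  11.08, - 9, - 27/19,  -  19/17 , 43/12, 19,20, 40, 89, 95.29 ] 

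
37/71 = 37/71 = 0.52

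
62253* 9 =560277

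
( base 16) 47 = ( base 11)65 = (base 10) 71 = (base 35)21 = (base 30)2B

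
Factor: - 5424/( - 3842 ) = 24/17=2^3 * 3^1*17^( - 1 ) 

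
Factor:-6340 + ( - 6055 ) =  - 5^1*37^1 * 67^1=- 12395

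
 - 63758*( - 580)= 36979640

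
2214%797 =620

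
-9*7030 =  - 63270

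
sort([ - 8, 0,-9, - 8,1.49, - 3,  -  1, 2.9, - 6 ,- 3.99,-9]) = [ - 9, - 9, - 8 , - 8, - 6, - 3.99, - 3  , - 1,  0, 1.49,2.9 ]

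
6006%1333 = 674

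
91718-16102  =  75616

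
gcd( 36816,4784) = 208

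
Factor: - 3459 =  - 3^1*1153^1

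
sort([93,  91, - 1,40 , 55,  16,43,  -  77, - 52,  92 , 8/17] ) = [ - 77, - 52, - 1, 8/17 , 16,40,43, 55, 91, 92,93 ] 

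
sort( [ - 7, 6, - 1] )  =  [-7, - 1,6 ]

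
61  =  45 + 16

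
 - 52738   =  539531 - 592269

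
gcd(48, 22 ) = 2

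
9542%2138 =990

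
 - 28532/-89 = 320+52/89 = 320.58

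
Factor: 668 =2^2*167^1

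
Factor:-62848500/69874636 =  - 3^1 * 5^3*11^1 * 293^1*1343743^( - 1) = -1208625/1343743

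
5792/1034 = 2896/517 = 5.60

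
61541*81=4984821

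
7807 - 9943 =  - 2136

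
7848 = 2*3924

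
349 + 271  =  620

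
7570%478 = 400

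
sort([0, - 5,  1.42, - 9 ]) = [- 9,-5,0,1.42 ] 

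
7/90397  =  7/90397 = 0.00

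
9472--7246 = 16718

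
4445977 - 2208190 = 2237787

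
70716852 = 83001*852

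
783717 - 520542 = 263175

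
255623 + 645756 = 901379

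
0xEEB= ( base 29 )4FK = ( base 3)12020110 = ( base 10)3819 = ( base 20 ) 9aj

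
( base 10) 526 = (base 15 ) 251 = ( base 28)IM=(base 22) 11K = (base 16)20E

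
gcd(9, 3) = 3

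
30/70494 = 5/11749 = 0.00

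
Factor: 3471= 3^1*13^1*89^1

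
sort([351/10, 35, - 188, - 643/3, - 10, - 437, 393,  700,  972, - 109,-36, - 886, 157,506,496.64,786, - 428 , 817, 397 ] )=[ - 886, - 437,  -  428 ,-643/3,-188,-109, - 36, - 10, 35,351/10, 157, 393, 397, 496.64,506, 700, 786,817, 972]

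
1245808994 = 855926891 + 389882103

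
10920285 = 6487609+4432676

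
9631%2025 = 1531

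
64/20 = 3 + 1/5 = 3.20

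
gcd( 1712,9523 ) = 107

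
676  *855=577980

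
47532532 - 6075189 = 41457343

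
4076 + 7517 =11593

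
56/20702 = 28/10351 =0.00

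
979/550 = 1 + 39/50 =1.78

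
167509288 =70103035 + 97406253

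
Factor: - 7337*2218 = - 16273466 = -2^1*11^1*23^1*29^1*1109^1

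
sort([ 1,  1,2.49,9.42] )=[ 1,1, 2.49,9.42] 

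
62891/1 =62891 =62891.00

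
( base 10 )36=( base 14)28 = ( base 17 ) 22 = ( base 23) 1d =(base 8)44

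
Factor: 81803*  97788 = 2^2*3^1 * 29^1 * 179^1*281^1*457^1 = 7999351764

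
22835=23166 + -331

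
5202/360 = 289/20 = 14.45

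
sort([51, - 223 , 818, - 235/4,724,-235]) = [  -  235, -223, - 235/4,51, 724, 818 ] 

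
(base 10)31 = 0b11111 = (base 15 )21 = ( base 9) 34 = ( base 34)v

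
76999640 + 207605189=284604829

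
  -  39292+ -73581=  -112873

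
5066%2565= 2501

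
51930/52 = 998 + 17/26  =  998.65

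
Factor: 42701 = 42701^1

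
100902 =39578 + 61324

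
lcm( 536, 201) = 1608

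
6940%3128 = 684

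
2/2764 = 1/1382 = 0.00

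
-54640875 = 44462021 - 99102896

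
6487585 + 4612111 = 11099696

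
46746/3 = 15582 =15582.00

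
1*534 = 534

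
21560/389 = 55 + 165/389 = 55.42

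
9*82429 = 741861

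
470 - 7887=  - 7417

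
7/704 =7/704 = 0.01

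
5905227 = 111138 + 5794089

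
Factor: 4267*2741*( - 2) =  - 23391694 = - 2^1*17^1*251^1*2741^1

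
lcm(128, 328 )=5248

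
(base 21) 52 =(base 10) 107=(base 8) 153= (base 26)43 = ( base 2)1101011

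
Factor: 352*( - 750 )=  - 264000 = - 2^6*3^1*5^3*11^1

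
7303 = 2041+5262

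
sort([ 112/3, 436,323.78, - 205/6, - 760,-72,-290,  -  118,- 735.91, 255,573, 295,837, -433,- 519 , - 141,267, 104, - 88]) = [-760, - 735.91, - 519,-433,-290,-141, - 118,  -  88, - 72,-205/6,112/3,104,255, 267,295,323.78,436 , 573,837]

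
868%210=28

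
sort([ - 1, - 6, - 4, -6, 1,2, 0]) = [ - 6,  -  6, - 4,- 1, 0, 1, 2 ] 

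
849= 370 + 479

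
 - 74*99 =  - 7326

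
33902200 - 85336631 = -51434431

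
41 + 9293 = 9334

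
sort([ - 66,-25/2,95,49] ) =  [ - 66, - 25/2,  49,95 ]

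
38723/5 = 38723/5 = 7744.60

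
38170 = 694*55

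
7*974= 6818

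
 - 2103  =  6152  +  -8255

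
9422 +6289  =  15711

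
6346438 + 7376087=13722525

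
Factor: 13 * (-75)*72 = - 2^3*3^3 *5^2*13^1 = - 70200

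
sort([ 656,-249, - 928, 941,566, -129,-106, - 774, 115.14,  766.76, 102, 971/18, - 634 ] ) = [ - 928, - 774,-634, - 249, - 129, - 106,971/18, 102, 115.14,  566, 656 , 766.76,941 ]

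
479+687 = 1166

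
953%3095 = 953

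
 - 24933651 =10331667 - 35265318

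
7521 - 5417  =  2104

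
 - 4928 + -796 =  - 5724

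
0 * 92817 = 0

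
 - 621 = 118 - 739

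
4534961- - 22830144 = 27365105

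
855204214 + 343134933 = 1198339147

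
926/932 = 463/466 = 0.99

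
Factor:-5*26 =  - 2^1*5^1*13^1 = - 130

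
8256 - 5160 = 3096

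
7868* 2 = 15736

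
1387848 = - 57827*( - 24 )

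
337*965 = 325205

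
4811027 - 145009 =4666018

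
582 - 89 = 493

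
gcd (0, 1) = 1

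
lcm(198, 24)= 792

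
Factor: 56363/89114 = 2^( -1 ) * 17^ ( - 1) *157^1*359^1*2621^( -1 )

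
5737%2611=515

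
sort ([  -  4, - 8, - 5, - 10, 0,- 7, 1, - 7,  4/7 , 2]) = [ - 10, -8 ,-7, - 7,- 5, - 4,0, 4/7, 1, 2 ]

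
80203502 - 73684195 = 6519307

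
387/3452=387/3452=0.11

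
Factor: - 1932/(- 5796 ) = 3^(-1) = 1/3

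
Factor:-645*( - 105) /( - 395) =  - 13545/79=-3^2*5^1*7^1*43^1 * 79^( - 1 ) 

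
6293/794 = 7+735/794 =7.93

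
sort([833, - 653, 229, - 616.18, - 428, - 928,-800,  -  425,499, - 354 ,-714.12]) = [ - 928 , - 800, - 714.12,-653,-616.18, - 428,-425, - 354,229,499,833] 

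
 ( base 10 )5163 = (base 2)1010000101011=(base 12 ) 2BA3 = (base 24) 8n3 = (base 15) 17E3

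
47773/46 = 1038+25/46= 1038.54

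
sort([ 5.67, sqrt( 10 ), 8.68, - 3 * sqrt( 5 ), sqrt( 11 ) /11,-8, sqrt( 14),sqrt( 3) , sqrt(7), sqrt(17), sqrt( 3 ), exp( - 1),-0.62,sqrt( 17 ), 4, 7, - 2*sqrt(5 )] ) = [ - 8, - 3*sqrt(5), - 2*sqrt( 5), - 0.62, sqrt(11) /11,  exp(  -  1),sqrt( 3),  sqrt(3),sqrt(7), sqrt(10), sqrt(14), 4,sqrt( 17) , sqrt( 17), 5.67,7, 8.68]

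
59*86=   5074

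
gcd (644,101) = 1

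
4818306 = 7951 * 606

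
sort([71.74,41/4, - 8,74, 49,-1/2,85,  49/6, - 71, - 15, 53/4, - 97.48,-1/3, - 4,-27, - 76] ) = [ - 97.48,-76, - 71, - 27, - 15  ,-8,- 4, - 1/2, - 1/3,  49/6,  41/4 , 53/4, 49,71.74,74,85 ]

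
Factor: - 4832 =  - 2^5 * 151^1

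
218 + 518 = 736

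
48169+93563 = 141732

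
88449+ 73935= 162384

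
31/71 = 31/71 = 0.44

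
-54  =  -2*27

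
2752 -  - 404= 3156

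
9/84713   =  9/84713 = 0.00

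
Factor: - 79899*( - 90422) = 2^1 * 3^1*29^1 * 1559^1*26633^1 = 7224627378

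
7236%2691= 1854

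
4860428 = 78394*62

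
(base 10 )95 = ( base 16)5F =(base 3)10112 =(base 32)2V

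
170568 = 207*824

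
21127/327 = 21127/327 = 64.61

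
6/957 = 2/319 = 0.01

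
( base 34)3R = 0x81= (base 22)5J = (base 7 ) 243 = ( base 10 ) 129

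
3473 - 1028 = 2445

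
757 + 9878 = 10635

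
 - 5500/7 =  - 786 + 2/7  =  -785.71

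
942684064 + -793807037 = 148877027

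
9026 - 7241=1785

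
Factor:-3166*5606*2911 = -51666162956 = - 2^2*41^1*71^1*1583^1 * 2803^1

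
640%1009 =640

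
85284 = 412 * 207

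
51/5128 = 51/5128 = 0.01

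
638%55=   33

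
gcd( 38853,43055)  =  1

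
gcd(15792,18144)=336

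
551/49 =551/49= 11.24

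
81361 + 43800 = 125161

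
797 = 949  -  152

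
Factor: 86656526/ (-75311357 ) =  - 7877866/6846487 = - 2^1*53^( - 1) * 101^( - 1 ) * 109^1 * 1279^(-1 ) * 36137^1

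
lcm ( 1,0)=0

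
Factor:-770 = -2^1*5^1* 7^1*11^1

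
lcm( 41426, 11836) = 82852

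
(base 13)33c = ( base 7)1425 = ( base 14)2BC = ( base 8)1056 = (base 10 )558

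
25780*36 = 928080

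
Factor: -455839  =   - 599^1*761^1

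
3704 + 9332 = 13036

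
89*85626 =7620714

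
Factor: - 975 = -3^1*5^2* 13^1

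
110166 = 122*903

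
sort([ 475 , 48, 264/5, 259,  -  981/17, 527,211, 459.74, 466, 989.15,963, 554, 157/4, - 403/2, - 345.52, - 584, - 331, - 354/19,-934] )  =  [ - 934,-584,-345.52 ,-331,  -  403/2, - 981/17,-354/19,157/4, 48,264/5 , 211,259,459.74, 466,475, 527,554, 963, 989.15]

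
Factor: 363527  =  19^3*53^1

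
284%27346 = 284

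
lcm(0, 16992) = 0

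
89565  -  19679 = 69886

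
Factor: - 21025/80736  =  -25/96 = - 2^( - 5 )*3^(  -  1) * 5^2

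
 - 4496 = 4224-8720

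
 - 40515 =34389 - 74904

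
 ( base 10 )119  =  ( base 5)434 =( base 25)4j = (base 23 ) 54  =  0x77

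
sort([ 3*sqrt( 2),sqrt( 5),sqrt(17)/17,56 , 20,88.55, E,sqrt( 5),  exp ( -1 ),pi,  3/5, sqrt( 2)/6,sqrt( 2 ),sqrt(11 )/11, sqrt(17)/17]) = [sqrt(2 )/6 , sqrt( 17 )/17, sqrt( 17)/17, sqrt(11)/11 , exp(-1),3/5,sqrt(2), sqrt( 5),sqrt(5),E,  pi,3 *sqrt( 2), 20,  56 , 88.55] 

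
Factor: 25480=2^3 * 5^1*7^2  *  13^1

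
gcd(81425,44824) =1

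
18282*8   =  146256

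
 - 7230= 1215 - 8445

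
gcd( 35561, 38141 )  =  43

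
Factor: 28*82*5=11480 = 2^3*5^1*7^1*41^1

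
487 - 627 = -140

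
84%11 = 7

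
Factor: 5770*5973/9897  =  11488070/3299= 2^1*5^1*11^1*181^1 * 577^1*3299^( - 1)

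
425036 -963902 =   -  538866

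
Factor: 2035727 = 241^1 * 8447^1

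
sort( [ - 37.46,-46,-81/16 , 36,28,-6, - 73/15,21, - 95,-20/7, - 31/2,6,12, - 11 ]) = [-95,-46 , - 37.46,-31/2, - 11, - 6,-81/16 , - 73/15,- 20/7,6,12,21,28,36 ]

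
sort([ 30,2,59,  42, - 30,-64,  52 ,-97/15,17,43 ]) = [-64,-30, - 97/15, 2,17, 30, 42,43,52, 59]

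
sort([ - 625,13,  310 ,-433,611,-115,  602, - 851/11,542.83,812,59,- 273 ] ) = [-625, - 433, - 273,  -  115, - 851/11, 13,59, 310,542.83, 602,  611, 812 ] 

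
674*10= 6740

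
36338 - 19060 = 17278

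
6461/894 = 7+203/894= 7.23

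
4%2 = 0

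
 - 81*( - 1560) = 126360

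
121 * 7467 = 903507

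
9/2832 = 3/944 = 0.00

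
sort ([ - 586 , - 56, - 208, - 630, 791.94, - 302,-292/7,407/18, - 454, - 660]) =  [ - 660,-630, - 586,-454, - 302, - 208, - 56, - 292/7,407/18,  791.94]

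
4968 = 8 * 621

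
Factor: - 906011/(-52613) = 11^( - 1 )*4783^( - 1 ) * 906011^1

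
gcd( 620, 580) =20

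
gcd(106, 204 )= 2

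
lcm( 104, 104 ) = 104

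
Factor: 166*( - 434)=-72044  =  - 2^2 * 7^1*31^1*83^1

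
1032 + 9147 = 10179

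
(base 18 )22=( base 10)38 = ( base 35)13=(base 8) 46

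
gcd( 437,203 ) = 1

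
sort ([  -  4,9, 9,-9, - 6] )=[ - 9, - 6, - 4, 9,9 ] 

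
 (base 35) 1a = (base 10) 45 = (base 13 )36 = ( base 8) 55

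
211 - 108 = 103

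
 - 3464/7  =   - 495 + 1/7 = - 494.86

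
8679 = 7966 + 713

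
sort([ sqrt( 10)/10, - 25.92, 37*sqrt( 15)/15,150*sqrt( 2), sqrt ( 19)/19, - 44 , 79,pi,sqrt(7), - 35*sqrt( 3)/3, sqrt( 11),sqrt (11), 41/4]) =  [- 44, - 25.92, - 35*sqrt( 3 )/3,sqrt(19 ) /19,sqrt( 10)/10,sqrt ( 7),pi , sqrt( 11),sqrt( 11 ),  37*sqrt( 15)/15,41/4,  79,150*sqrt( 2)]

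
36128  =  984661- 948533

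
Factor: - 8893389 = -3^1*43^1*71^1*971^1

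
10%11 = 10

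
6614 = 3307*2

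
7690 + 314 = 8004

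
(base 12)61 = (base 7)133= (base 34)25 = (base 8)111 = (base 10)73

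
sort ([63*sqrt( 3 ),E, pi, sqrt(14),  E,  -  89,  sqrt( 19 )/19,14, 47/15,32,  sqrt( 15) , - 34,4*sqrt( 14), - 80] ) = [ - 89, - 80, -34,sqrt( 19 ) /19 , E,E, 47/15,  pi,sqrt( 14), sqrt( 15), 14,4*sqrt ( 14), 32,63*sqrt (3)]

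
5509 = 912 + 4597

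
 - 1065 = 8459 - 9524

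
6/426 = 1/71 = 0.01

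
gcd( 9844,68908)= 9844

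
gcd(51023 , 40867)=1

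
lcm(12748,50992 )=50992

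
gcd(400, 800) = 400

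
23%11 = 1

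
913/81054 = 913/81054 = 0.01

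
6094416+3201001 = 9295417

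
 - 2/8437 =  - 2/8437  =  -0.00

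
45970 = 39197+6773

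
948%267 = 147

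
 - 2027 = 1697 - 3724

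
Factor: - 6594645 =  - 3^1*5^1*41^1*10723^1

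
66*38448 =2537568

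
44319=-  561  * (  -  79)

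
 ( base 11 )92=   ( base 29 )3e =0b1100101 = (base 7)203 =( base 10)101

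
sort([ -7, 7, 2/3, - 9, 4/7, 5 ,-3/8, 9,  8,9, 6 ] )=[  -  9, - 7, - 3/8,4/7,2/3,5, 6,7, 8, 9,9]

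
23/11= 2 + 1/11 = 2.09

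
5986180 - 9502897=-3516717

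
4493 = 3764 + 729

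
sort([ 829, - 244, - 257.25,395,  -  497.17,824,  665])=[ -497.17,-257.25, - 244, 395, 665, 824 , 829]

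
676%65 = 26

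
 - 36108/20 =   -  9027/5 = -1805.40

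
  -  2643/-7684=2643/7684 = 0.34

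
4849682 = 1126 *4307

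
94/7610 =47/3805=0.01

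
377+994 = 1371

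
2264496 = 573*3952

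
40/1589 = 40/1589 = 0.03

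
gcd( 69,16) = 1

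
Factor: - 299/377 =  - 23/29 = - 23^1*29^( - 1)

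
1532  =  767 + 765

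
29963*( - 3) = - 89889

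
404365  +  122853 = 527218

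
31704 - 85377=-53673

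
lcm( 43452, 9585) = 651780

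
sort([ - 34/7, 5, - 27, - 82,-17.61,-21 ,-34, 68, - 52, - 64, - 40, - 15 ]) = [ - 82, - 64, - 52, - 40, - 34 , - 27 ,-21, - 17.61, - 15, - 34/7,5, 68]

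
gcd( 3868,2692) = 4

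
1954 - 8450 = - 6496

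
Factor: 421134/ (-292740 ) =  - 2^( - 1 )*5^ ( - 1)*17^( - 1)*37^1*41^ ( - 1 )*271^1 = - 10027/6970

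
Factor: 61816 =2^3*7727^1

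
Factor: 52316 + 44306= 96622 = 2^1 * 48311^1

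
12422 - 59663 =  - 47241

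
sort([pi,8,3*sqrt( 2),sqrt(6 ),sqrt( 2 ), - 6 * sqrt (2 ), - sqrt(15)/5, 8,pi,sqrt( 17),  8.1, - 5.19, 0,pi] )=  [- 6*sqrt( 2), - 5.19, - sqrt(15) /5,0,sqrt( 2), sqrt( 6), pi,pi,pi,sqrt (17 ),  3*sqrt(2 ),8, 8, 8.1] 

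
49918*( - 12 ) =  - 599016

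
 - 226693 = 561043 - 787736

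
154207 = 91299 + 62908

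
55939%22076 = 11787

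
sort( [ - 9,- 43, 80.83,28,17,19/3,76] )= [  -  43, - 9,19/3,17,28,76,80.83]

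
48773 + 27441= 76214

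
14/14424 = 7/7212 = 0.00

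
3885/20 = 194 + 1/4=194.25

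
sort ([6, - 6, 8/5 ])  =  [ - 6 , 8/5 , 6]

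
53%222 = 53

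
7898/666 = 11 + 286/333 = 11.86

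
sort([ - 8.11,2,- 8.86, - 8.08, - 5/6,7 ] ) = [ - 8.86, - 8.11,-8.08, - 5/6 , 2, 7]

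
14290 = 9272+5018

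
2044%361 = 239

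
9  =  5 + 4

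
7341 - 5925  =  1416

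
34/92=17/46  =  0.37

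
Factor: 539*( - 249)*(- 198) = 26573778 = 2^1  *  3^3*7^2*11^2*83^1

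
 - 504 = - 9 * 56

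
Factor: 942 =2^1*3^1*157^1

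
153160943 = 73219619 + 79941324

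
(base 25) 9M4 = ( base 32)613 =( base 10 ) 6179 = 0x1823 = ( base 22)cgj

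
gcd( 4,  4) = 4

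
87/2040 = 29/680 = 0.04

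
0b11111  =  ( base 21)1A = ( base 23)18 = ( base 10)31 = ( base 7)43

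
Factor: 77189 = 7^1 * 11027^1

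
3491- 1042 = 2449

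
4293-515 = 3778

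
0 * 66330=0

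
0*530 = 0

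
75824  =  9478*8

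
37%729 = 37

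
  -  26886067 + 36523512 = 9637445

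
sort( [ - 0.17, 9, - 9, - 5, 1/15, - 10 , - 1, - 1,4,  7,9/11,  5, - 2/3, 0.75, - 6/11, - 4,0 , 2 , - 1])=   [ - 10, -9, - 5, - 4, - 1, - 1,-1,-2/3, - 6/11,  -  0.17,0,1/15,  0.75,  9/11, 2, 4, 5, 7,9 ]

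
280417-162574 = 117843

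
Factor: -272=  - 2^4*17^1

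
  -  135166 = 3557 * (  -  38) 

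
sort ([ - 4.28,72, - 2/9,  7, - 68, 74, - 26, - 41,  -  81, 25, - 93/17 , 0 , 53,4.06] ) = [ - 81, - 68, - 41,- 26, - 93/17,  -  4.28 ,  -  2/9, 0, 4.06,7, 25 , 53,72,74 ]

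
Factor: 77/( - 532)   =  -11/76 = - 2^(-2)*11^1*19^( - 1 )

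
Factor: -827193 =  - 3^1*103^1*2677^1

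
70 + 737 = 807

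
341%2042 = 341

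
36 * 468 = 16848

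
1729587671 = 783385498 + 946202173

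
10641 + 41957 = 52598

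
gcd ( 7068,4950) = 6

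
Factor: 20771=20771^1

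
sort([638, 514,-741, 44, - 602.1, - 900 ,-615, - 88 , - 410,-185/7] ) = [  -  900, - 741, - 615, -602.1 , - 410, - 88,-185/7 , 44,514,638 ]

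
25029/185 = 25029/185 = 135.29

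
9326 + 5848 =15174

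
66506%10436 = 3890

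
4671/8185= 4671/8185 = 0.57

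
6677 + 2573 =9250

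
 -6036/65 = -93 + 9/65 = -92.86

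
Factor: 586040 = 2^3*5^1*7^2 * 13^1*23^1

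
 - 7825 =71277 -79102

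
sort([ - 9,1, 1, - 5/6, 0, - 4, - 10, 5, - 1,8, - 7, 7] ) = [ - 10, - 9 , - 7, - 4, - 1, - 5/6,0,1 , 1, 5, 7 , 8] 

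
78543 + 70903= 149446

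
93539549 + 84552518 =178092067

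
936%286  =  78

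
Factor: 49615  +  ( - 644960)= - 595345 = - 5^1 * 119069^1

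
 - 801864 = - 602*1332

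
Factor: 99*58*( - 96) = - 2^6*3^3*11^1*29^1= - 551232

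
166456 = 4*41614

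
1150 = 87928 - 86778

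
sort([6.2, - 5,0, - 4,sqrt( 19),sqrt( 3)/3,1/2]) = [ - 5, - 4,0,1/2,sqrt(3 )/3, sqrt ( 19 ),6.2] 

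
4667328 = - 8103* ( - 576) 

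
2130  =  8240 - 6110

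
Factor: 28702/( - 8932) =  - 2^( - 1 )*7^ (  -  1)*11^(-1)  *  29^( - 1 )*113^1*127^1 = -  14351/4466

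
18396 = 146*126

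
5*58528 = 292640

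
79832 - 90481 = -10649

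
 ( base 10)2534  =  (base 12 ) 1572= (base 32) 2f6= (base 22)554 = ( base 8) 4746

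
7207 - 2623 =4584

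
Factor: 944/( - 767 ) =  -  16/13 = - 2^4*13^( - 1 ) 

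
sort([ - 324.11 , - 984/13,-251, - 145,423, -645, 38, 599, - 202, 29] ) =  [  -  645, - 324.11, - 251, - 202, -145, - 984/13,29, 38  ,  423, 599] 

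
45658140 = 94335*484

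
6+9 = 15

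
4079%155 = 49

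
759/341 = 2 + 7/31 = 2.23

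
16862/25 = 16862/25 = 674.48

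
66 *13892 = 916872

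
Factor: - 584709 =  - 3^1*67^1*2909^1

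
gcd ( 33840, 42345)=45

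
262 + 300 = 562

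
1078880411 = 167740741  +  911139670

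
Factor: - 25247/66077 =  - 11^( - 1)*6007^( - 1 )* 25247^1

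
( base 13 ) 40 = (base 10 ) 52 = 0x34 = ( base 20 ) 2C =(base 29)1n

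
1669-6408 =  - 4739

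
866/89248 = 433/44624 =0.01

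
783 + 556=1339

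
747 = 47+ 700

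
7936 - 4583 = 3353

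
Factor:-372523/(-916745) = 5^( - 1) * 183349^( - 1)*372523^1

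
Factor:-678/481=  - 2^1*3^1*13^(- 1) * 37^( - 1 )*113^1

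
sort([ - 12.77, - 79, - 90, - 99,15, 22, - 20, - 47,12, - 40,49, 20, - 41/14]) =[- 99, - 90, - 79,  -  47,-40, - 20, - 12.77, - 41/14,  12,15,20,  22, 49]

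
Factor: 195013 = 7^1 * 13^1 * 2143^1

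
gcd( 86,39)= 1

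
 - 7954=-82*97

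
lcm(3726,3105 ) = 18630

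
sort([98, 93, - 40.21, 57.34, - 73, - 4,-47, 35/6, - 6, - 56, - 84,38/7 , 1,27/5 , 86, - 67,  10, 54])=[ - 84, - 73, -67,-56, - 47, - 40.21,-6, - 4,1, 27/5, 38/7,35/6, 10, 54, 57.34, 86 , 93, 98 ] 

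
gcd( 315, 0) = 315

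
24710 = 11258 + 13452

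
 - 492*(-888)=436896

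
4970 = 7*710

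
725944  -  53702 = 672242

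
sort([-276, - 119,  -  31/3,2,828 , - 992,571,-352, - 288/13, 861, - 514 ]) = [ - 992, - 514, - 352, - 276, - 119, - 288/13, - 31/3,2 , 571,828,861 ] 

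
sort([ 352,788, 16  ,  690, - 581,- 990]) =[- 990, - 581, 16, 352,690, 788]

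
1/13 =1/13 = 0.08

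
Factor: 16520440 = 2^3*5^1*23^1*17957^1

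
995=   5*199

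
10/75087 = 10/75087 = 0.00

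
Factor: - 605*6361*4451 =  - 5^1 * 11^2* 4451^1*6361^1 = - 17129250655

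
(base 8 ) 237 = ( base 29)5e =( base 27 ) 5o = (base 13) C3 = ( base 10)159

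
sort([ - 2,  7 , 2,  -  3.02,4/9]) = [ - 3.02, - 2,  4/9,2, 7]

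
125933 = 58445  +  67488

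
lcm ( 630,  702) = 24570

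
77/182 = 11/26 = 0.42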